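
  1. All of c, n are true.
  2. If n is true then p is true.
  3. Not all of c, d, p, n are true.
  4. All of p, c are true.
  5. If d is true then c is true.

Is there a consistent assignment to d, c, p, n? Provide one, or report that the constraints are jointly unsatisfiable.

d = False, c = True, p = True, n = True

  (1) {c, n}: all 2 true ✓
  (2) n=T ⇒ p: T ✓
  (3) {c, d, p, n}: 3/4 true — not all ✓
  (4) {p, c}: all 2 true ✓
  (5) d=F ⇒ c: vacuous ✓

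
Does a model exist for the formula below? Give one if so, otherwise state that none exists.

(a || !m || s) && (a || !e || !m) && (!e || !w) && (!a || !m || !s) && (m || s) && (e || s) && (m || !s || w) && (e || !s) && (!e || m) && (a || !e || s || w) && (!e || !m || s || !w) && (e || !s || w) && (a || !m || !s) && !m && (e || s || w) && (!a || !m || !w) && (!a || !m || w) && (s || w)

Case m = True:
  Clause (!m) is falsified — contradiction.
Case m = False:
  (m || s) forces s = True.
  (m || !s || w) forces w = True.
  (!e || !w) forces e = False.
  Clause (e || !s) is falsified — contradiction.
Both cases fail, so the formula is unsatisfiable.

UNSATISFIABLE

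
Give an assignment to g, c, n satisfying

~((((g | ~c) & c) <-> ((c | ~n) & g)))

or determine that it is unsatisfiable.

g=T; c=F; n=F

  ~((((g | ~c) & c) <-> ((c | ~n) & g))) = True
    ((g | ~c) & c) <-> ((c | ~n) & g) = False
      (g | ~c) & c = False
        g | ~c = True
          ~c = True
      (c | ~n) & g = True
        c | ~n = True
          ~n = True
The formula evaluates to True.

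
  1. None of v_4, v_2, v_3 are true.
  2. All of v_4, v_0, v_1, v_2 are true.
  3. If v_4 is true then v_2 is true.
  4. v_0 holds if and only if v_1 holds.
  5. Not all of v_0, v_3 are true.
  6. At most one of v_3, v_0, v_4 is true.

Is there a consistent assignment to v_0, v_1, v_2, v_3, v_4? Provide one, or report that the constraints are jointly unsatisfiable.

No satisfying assignment exists.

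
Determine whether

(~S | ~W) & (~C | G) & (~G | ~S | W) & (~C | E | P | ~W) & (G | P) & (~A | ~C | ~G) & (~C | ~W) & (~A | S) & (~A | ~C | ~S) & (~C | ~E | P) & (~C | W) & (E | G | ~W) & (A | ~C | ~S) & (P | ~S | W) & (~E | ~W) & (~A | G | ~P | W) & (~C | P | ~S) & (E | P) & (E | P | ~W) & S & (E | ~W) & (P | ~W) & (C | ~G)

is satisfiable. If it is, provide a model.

A = False; E = True; P = True; C = False; G = False; S = True; W = False

Unit clause (S) forces S = True.
In (~S | ~W) only ~W is left, so W = False.
In (~G | ~S | W) only ~G is left, so G = False.
In (G | P) only P is left, so P = True.
In (~C | W) only ~C is left, so C = False.
In (~A | G | ~P | W) only ~A is left, so A = False.
Set E = True.
All clauses satisfied.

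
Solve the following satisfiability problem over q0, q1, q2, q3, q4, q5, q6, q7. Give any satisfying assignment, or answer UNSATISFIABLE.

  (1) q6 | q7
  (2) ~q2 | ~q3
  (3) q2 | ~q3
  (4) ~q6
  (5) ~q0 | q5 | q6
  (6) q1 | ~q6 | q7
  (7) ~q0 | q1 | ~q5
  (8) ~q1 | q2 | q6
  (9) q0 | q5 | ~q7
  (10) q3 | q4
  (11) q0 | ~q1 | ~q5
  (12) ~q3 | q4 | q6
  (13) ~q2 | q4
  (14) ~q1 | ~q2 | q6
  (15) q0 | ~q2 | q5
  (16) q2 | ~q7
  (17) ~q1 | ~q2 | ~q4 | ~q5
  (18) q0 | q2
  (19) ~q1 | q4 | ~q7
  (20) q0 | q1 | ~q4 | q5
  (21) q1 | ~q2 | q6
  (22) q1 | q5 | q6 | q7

UNSATISFIABLE

Case q6 = True:
  Clause (~q6) is falsified — contradiction.
Case q6 = False:
  (q6 | q7) forces q7 = True.
  (q2 | ~q7) forces q2 = True.
  (~q2 | ~q3) forces q3 = False.
  (q3 | q4) forces q4 = True.
  (~q1 | ~q2 | q6) forces q1 = False.
  Clause (q1 | ~q2 | q6) is falsified — contradiction.
Both cases fail, so the formula is unsatisfiable.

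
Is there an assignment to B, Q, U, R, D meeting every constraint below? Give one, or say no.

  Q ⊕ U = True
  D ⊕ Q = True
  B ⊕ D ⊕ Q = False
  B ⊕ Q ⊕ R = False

B = True, Q = False, U = True, R = True, D = True

Q ⊕ U = F ⊕ T = True ✓
D ⊕ Q = T ⊕ F = True ✓
B ⊕ D ⊕ Q = T ⊕ T ⊕ F = False ✓
B ⊕ Q ⊕ R = T ⊕ F ⊕ T = False ✓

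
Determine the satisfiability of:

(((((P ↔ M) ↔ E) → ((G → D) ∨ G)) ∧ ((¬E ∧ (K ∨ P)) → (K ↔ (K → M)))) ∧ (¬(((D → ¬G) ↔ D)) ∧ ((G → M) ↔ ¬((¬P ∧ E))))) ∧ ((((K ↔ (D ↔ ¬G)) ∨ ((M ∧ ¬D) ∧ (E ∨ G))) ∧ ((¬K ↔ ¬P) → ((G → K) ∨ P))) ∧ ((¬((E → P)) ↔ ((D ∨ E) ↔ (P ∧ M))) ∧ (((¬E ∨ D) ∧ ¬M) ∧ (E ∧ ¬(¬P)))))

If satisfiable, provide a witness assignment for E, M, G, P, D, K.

Case P = True: the formula simplifies to ((((M ↔ E) → ((G → D) ∨ G)) ∧ (¬E → (K ↔ (K → M)))) ∧ (¬(((D → ¬G) ↔ D)) ∧ (G → M))) ∧ (((K ↔ (D ↔ ¬G)) ∨ ((M ∧ ¬D) ∧ (E ∨ G))) ∧ (¬(((D ∨ E) ↔ M)) ∧ (((¬E ∨ D) ∧ ¬M) ∧ E))).
  E = True: simplifies to ((M → ((G → D) ∨ G)) ∧ (¬(((D → ¬G) ↔ D)) ∧ (G → M))) ∧ (((K ↔ (D ↔ ¬G)) ∨ (M ∧ ¬D)) ∧ (¬M ∧ (D ∧ ¬M))).
    D = True: simplifies to (¬(¬G) ∧ (G → M)) ∧ ((K ↔ ¬G) ∧ (¬M ∧ ¬M)).
      G = True: simplifies to M ∧ (¬K ∧ (¬M ∧ ¬M)).
        M = True: the conjunct ¬M is False.
        M = False: the conjunct M is False.
      G = False: the conjunct ¬(¬G) becomes ¬(¬False) = False.
    D = False: the conjunct D is False.
  E = False: the conjunct E is False.
Case P = False: the conjunct ¬(¬P) becomes ¬(¬False) = False.
Both cases fail — unsatisfiable.

No satisfying assignment exists.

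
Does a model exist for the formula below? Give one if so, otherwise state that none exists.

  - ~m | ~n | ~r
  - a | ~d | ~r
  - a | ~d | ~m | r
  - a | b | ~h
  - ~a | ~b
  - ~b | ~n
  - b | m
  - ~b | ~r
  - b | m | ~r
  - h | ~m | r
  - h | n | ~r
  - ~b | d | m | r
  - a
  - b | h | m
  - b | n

Unit clause (a) forces a = True.
In (~a | ~b) only ~b is left, so b = False.
In (b | m) only m is left, so m = True.
In (b | n) only n is left, so n = True.
In (~m | ~n | ~r) only ~r is left, so r = False.
In (h | ~m | r) only h is left, so h = True.
Set d = True.
All clauses satisfied.

h = True; d = True; r = False; m = True; a = True; b = False; n = True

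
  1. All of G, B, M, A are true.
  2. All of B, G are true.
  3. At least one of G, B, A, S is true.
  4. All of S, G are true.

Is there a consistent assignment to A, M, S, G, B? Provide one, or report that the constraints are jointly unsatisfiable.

A=T, M=T, S=T, G=T, B=T

  (1) {G, B, M, A}: all 4 true ✓
  (2) {B, G}: all 2 true ✓
  (3) {G, B, A, S}: 4 true — at least one ✓
  (4) {S, G}: all 2 true ✓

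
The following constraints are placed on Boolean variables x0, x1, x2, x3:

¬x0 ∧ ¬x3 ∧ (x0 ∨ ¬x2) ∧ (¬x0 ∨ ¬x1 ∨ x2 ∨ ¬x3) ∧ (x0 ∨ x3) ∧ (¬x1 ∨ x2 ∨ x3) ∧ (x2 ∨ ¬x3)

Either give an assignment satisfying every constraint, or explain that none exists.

Unsatisfiable — no assignment works.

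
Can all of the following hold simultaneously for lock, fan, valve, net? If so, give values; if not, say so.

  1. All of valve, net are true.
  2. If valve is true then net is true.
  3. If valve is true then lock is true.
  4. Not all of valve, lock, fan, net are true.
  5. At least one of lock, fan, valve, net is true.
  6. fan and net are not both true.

lock = True; fan = False; valve = True; net = True

  (1) {valve, net}: all 2 true ✓
  (2) valve=T ⇒ net: T ✓
  (3) valve=T ⇒ lock: T ✓
  (4) {valve, lock, fan, net}: 3/4 true — not all ✓
  (5) {lock, fan, valve, net}: 3 true — at least one ✓
  (6) fan=F, net=T — not both ✓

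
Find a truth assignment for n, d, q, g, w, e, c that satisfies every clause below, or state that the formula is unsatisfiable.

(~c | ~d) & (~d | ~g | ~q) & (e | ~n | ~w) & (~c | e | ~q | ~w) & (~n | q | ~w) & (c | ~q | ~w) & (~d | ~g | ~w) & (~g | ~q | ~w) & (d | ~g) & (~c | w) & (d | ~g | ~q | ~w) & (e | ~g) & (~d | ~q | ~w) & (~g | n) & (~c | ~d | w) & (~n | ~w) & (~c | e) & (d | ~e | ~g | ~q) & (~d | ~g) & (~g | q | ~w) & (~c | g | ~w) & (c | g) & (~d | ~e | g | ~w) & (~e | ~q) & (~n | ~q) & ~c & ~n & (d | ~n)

Case n = True:
  Clause (~n) is falsified — contradiction.
Case n = False:
  (~g | n) forces g = False.
  (c | g) forces c = True.
  Clause (~c) is falsified — contradiction.
Both cases fail, so the formula is unsatisfiable.

Unsatisfiable — no assignment works.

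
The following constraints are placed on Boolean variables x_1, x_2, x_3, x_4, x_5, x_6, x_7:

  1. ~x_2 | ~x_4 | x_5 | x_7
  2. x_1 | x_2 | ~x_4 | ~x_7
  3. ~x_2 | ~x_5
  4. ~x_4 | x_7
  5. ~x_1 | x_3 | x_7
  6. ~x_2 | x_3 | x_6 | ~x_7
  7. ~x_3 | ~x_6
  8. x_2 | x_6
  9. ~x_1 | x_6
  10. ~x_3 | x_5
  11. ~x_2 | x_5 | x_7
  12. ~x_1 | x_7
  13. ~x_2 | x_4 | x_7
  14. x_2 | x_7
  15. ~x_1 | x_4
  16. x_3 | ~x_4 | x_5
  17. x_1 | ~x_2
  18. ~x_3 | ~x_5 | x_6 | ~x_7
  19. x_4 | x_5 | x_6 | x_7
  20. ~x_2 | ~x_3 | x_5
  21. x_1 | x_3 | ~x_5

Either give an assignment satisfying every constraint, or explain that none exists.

Set x_1 = False.
  then (x_1 | ~x_2) forces x_2 = False.
  then (x_2 | x_6) forces x_6 = True.
  then (x_2 | x_7) forces x_7 = True.
  then (x_1 | x_2 | ~x_4 | ~x_7) forces x_4 = False.
  then (~x_3 | ~x_6) forces x_3 = False.
  then (x_1 | x_3 | ~x_5) forces x_5 = False.
All clauses satisfied.

x_1=F; x_2=F; x_3=F; x_4=F; x_5=F; x_6=T; x_7=T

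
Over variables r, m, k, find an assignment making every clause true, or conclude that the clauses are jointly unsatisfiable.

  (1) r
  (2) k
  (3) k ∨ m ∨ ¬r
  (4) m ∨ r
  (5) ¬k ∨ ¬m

r = True, m = False, k = True

Unit clause (r) forces r = True.
Unit clause (k) forces k = True.
In (¬k ∨ ¬m) only ¬m is left, so m = False.
All clauses satisfied.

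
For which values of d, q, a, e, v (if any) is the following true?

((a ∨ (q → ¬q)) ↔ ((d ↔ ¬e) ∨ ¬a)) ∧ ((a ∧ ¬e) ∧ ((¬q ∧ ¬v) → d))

d: True, q: False, a: True, e: False, v: True

  (a ∨ (q → ¬q)) ↔ ((d ↔ ¬e) ∨ ¬a) = True
    a ∨ (q → ¬q) = True
      q → ¬q = True
        ¬q = True
    (d ↔ ¬e) ∨ ¬a = True
      d ↔ ¬e = True
        ¬e = True
      ¬a = False
  (a ∧ ¬e) ∧ ((¬q ∧ ¬v) → d) = True
    a ∧ ¬e = True
      ¬e = True
    (¬q ∧ ¬v) → d = True
      ¬q ∧ ¬v = False
        ¬q = True
        ¬v = False
Both conjuncts True, so the formula holds.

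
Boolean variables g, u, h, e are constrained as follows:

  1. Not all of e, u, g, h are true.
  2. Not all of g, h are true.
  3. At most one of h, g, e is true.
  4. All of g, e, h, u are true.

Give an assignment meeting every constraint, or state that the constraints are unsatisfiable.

The formula is unsatisfiable.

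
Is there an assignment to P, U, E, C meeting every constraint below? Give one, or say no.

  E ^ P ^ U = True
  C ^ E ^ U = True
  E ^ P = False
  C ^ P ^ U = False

UNSATISFIABLE

Adding constraints 2, 3, 4 mod 2: every variable appears an even number of times on the left, so the left side is 0.
But the right sides sum to 1 (mod 2). 0 ≠ 1 — the system is inconsistent.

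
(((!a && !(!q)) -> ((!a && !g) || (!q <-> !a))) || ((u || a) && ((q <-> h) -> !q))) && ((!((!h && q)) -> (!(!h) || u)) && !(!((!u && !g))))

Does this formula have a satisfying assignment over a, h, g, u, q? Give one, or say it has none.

a = True, h = True, g = False, u = False, q = False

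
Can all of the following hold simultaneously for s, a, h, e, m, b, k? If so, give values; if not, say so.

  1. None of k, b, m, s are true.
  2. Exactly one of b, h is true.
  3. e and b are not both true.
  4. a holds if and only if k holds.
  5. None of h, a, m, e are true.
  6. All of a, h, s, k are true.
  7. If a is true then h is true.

Unsatisfiable

Case s = True:
  Constraint (1) is violated (s=T) — contradiction.
Case s = False:
  Constraint (6) is violated (s=F) — contradiction.
Both cases fail — unsatisfiable.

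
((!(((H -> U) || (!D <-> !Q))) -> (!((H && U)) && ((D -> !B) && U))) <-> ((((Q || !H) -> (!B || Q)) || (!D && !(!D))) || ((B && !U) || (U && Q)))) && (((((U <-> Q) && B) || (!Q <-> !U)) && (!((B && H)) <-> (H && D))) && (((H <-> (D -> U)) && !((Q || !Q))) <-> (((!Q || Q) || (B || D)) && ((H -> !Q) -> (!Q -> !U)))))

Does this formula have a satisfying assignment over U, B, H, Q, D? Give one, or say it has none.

Unsatisfiable — no assignment works.

Case Q = True: the conjunct ((H <-> (D -> U)) && !((Q || !Q))) <-> (((!Q || Q) || (B || D)) && ((H -> !Q) -> (!Q -> !U))) becomes ((H <-> (D -> U)) && False) <-> (True && True) = False.
Case Q = False: the formula simplifies to ((!(((H -> U) || !D)) -> (!((H && U)) && ((D -> !B) && U))) <-> (((!H -> !B) || (!D && !(!D))) || (B && !U))) && ((((!U && B) || !U) && (!((B && H)) <-> (H && D))) && U).
  U = True: the conjunct (!U && B) || !U becomes (False && B) || !True = False.
  U = False: the conjunct U is False.
Both cases fail — unsatisfiable.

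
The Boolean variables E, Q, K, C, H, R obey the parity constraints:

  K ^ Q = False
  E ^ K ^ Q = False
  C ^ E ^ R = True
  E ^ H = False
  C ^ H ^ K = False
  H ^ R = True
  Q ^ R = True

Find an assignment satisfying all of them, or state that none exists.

E=F, Q=F, K=F, C=F, H=F, R=T

K ^ Q = F ^ F = False ✓
E ^ K ^ Q = F ^ F ^ F = False ✓
C ^ E ^ R = F ^ F ^ T = True ✓
E ^ H = F ^ F = False ✓
C ^ H ^ K = F ^ F ^ F = False ✓
H ^ R = F ^ T = True ✓
Q ^ R = F ^ T = True ✓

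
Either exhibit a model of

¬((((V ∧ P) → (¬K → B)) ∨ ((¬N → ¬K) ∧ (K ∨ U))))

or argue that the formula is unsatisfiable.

V=T; K=F; B=F; U=F; N=T; P=T

  ¬((((V ∧ P) → (¬K → B)) ∨ ((¬N → ¬K) ∧ (K ∨ U)))) = True
    ((V ∧ P) → (¬K → B)) ∨ ((¬N → ¬K) ∧ (K ∨ U)) = False
      (V ∧ P) → (¬K → B) = False
        V ∧ P = True
        ¬K → B = False
          ¬K = True
      (¬N → ¬K) ∧ (K ∨ U) = False
        ¬N → ¬K = True
          ¬N = False
          ¬K = True
        K ∨ U = False
The formula evaluates to True.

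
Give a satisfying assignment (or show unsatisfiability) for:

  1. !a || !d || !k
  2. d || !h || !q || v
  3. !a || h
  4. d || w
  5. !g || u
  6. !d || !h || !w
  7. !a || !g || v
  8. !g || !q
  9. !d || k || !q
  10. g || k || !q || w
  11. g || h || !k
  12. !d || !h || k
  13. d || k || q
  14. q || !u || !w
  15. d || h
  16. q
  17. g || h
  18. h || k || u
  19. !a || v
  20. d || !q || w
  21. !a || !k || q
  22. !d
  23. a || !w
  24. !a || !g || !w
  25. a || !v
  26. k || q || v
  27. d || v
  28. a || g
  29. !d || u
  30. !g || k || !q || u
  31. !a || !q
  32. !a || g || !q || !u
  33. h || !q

Unsatisfiable — no assignment works.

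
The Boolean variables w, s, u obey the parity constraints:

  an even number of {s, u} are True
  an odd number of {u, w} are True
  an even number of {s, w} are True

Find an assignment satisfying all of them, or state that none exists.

Unsatisfiable

Adding constraints 1, 2, 3 mod 2: every variable appears an even number of times on the left, so the left side is 0.
But the right sides sum to 1 (mod 2). 0 ≠ 1 — the system is inconsistent.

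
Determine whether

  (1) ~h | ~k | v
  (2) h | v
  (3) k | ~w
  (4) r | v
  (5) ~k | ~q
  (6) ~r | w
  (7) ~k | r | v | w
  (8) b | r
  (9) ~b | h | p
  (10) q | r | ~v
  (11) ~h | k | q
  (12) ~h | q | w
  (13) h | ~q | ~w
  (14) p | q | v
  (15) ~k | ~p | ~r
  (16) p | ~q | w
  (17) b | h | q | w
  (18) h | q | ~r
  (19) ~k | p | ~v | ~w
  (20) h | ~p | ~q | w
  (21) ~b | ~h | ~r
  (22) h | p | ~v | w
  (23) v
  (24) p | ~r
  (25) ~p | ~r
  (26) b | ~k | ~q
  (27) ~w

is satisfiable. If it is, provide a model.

h = True, p = True, r = False, k = False, q = True, v = True, w = False, b = True

Unit clause (v) forces v = True.
Unit clause (~w) forces w = False.
In (~r | w) only ~r is left, so r = False.
In (b | r) only b is left, so b = True.
In (q | r | ~v) only q is left, so q = True.
In (p | ~q | w) only p is left, so p = True.
In (h | ~p | ~q | w) only h is left, so h = True.
In (~k | ~q) only ~k is left, so k = False.
All clauses satisfied.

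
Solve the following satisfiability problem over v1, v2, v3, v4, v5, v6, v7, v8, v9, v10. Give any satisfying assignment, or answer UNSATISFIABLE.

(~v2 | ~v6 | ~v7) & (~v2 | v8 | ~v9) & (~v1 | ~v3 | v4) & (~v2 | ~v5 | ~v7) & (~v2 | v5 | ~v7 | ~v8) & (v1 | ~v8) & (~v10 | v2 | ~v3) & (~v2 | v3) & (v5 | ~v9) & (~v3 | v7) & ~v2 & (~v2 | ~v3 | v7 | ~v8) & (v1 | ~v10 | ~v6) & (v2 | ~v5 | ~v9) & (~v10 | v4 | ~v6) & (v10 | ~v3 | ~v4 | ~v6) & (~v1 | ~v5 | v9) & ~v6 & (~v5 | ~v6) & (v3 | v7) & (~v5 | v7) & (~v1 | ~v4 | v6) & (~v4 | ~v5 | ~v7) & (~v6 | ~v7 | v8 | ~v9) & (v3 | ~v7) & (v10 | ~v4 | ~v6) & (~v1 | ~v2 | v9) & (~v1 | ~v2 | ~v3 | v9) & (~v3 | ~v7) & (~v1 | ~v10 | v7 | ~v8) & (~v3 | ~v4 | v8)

Case v3 = True:
  (~v3 | v7) forces v7 = True.
  Clause (~v3 | ~v7) is falsified — contradiction.
Case v3 = False:
  (~v2 | v3) forces v2 = False.
  (~v6) forces v6 = False.
  (v3 | v7) forces v7 = True.
  Clause (v3 | ~v7) is falsified — contradiction.
Both cases fail, so the formula is unsatisfiable.

No satisfying assignment exists.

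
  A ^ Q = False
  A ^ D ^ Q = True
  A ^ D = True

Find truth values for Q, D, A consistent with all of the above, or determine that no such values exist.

Q = False, D = True, A = False

A ^ Q = F ^ F = False ✓
A ^ D ^ Q = F ^ T ^ F = True ✓
A ^ D = F ^ T = True ✓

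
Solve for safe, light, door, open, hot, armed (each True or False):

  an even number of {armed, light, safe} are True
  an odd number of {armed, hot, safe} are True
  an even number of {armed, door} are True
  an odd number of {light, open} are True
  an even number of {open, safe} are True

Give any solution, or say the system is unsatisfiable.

safe: True; light: False; door: True; open: True; hot: True; armed: True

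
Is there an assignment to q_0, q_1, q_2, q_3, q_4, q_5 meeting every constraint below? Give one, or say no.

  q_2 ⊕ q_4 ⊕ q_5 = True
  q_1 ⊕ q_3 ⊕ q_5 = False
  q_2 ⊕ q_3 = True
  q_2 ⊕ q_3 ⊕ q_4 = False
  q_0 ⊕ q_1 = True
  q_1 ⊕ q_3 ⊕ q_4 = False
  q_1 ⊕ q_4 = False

q_0=F, q_1=T, q_2=T, q_3=F, q_4=T, q_5=T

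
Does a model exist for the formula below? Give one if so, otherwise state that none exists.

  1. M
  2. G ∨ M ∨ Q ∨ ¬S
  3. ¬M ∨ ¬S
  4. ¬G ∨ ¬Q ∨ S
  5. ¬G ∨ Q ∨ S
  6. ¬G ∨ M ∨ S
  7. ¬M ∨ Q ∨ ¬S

Unit clause (M) forces M = True.
In (¬M ∨ ¬S) only ¬S is left, so S = False.
Set Q = False.
  then (¬G ∨ Q ∨ S) forces G = False.
All clauses satisfied.

S=F, M=T, Q=F, G=F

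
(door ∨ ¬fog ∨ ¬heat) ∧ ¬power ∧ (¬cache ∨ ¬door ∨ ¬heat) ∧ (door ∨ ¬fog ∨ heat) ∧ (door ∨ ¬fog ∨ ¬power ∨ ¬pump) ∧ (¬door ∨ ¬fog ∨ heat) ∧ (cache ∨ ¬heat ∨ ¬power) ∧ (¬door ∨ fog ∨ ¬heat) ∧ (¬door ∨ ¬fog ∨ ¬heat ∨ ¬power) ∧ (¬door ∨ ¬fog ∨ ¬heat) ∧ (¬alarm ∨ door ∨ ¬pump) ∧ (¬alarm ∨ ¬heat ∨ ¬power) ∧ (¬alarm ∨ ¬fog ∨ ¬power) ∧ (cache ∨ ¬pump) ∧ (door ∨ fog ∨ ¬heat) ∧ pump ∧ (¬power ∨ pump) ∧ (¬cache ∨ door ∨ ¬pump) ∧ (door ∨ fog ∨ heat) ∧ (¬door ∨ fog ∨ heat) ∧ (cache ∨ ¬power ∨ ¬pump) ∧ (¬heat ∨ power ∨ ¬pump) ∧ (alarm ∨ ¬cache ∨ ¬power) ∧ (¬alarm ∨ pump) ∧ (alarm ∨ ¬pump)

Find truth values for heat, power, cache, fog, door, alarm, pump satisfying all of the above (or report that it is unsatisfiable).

No satisfying assignment exists.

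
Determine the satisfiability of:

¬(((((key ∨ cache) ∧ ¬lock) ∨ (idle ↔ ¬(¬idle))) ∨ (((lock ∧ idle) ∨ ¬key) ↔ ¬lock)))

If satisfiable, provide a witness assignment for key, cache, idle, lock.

Unsatisfiable

Case idle = True: the formula becomes ¬((True ∨ ((lock ∨ ¬key) ↔ ¬lock))) = False.
Case idle = False: the formula becomes ¬((True ∨ (¬key ↔ ¬lock))) = False.
Both cases fail — unsatisfiable.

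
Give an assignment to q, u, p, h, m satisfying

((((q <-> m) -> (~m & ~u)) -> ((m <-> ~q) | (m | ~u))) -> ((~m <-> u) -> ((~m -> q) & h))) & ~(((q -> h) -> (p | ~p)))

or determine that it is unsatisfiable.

The conjunct ~(((q -> h) -> (p | ~p))) is unsatisfiable on its own:
  q=F, p=F, h=F: evaluates to False.
  q=F, p=F, h=T: evaluates to False.
  q=F, p=T, h=F: evaluates to False.
  q=F, p=T, h=T: evaluates to False.
  q=T, p=F, h=F: evaluates to False.
  q=T, p=F, h=T: evaluates to False.
  q=T, p=T, h=F: evaluates to False.
  q=T, p=T, h=T: evaluates to False.
So the whole conjunction is unsatisfiable.

UNSATISFIABLE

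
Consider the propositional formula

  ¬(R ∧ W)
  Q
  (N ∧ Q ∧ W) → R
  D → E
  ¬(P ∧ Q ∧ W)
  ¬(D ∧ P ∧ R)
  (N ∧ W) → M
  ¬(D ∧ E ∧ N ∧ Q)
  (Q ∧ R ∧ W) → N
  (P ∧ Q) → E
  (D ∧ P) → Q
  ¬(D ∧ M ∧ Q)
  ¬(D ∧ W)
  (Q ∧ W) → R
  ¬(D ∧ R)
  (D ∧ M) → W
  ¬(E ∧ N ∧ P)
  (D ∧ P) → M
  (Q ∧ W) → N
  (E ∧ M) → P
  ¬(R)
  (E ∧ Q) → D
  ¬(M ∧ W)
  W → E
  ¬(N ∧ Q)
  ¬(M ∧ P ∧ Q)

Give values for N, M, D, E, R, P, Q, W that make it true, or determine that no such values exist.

Unit clause (¬R) forces R = False.
Unit clause (Q) forces Q = True.
In (¬Q ∨ R ∨ ¬W) only ¬W is left, so W = False.
In (¬N ∨ ¬Q) only ¬N is left, so N = False.
Set M = False.
Set D = False.
  then (D ∨ ¬E ∨ ¬Q) forces E = False.
  then (E ∨ ¬P ∨ ¬Q) forces P = False.
All clauses satisfied.

N = False; M = False; D = False; E = False; R = False; P = False; Q = True; W = False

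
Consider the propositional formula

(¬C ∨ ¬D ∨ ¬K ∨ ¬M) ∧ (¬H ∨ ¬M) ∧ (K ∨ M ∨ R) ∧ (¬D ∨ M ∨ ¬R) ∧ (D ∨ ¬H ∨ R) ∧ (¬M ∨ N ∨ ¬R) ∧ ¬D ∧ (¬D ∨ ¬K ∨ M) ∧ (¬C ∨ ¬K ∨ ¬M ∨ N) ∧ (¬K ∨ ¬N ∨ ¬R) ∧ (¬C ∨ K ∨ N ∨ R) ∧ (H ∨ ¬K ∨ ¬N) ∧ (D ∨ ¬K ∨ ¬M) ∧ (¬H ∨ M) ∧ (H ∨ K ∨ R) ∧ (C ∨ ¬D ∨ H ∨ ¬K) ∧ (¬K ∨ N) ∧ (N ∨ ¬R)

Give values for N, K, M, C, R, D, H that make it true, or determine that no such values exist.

N = True, K = False, M = False, C = True, R = True, D = False, H = False

Unit clause (¬D) forces D = False.
Try N = False:
  (¬K ∨ N) forces K = False.
  (N ∨ ¬R) forces R = False.
  (K ∨ M ∨ R) forces M = True.
  (¬H ∨ ¬M) forces H = False.
  clause (H ∨ K ∨ R) is falsified — backtrack.
So N = True.
Set K = False.
Set M = False.
  then (K ∨ M ∨ R) forces R = True.
  then (¬H ∨ M) forces H = False.
Set C = True.
All clauses satisfied.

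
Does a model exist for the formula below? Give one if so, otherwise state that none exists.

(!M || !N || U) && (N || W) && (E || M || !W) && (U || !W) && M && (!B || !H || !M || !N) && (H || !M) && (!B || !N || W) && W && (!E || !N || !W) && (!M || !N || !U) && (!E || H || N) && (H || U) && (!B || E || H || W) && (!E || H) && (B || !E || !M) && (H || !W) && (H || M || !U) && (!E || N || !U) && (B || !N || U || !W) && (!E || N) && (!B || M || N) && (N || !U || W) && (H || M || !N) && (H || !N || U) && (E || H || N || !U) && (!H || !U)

Case U = True:
  (M) forces M = True.
  (H || !M) forces H = True.
  Clause (!H || !U) is falsified — contradiction.
Case U = False:
  (U || !W) forces W = False.
  Clause (W) is falsified — contradiction.
Both cases fail, so the formula is unsatisfiable.

UNSATISFIABLE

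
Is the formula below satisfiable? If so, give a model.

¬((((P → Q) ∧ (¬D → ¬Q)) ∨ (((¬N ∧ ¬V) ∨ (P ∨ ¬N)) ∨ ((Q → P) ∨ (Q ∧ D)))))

N: True, V: True, Q: True, P: False, D: False

  ¬((((P → Q) ∧ (¬D → ¬Q)) ∨ (((¬N ∧ ¬V) ∨ (P ∨ ¬N)) ∨ ((Q → P) ∨ (Q ∧ D))))) = True
    ((P → Q) ∧ (¬D → ¬Q)) ∨ (((¬N ∧ ¬V) ∨ (P ∨ ¬N)) ∨ ((Q → P) ∨ (Q ∧ D))) = False
      (P → Q) ∧ (¬D → ¬Q) = False
        P → Q = True
        ¬D → ¬Q = False
          ¬D = True
          ¬Q = False
      ((¬N ∧ ¬V) ∨ (P ∨ ¬N)) ∨ ((Q → P) ∨ (Q ∧ D)) = False
        (¬N ∧ ¬V) ∨ (P ∨ ¬N) = False
          ¬N ∧ ¬V = False
            ¬N = False
            ¬V = False
          P ∨ ¬N = False
            ¬N = False
        (Q → P) ∨ (Q ∧ D) = False
          Q → P = False
          Q ∧ D = False
The formula evaluates to True.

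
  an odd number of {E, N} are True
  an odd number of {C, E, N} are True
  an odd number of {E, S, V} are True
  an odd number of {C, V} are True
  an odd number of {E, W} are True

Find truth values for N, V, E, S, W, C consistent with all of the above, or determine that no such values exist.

N = True, V = True, E = False, S = False, W = True, C = False

{E, N}: 1 true → odd ✓
{C, E, N}: 1 true → odd ✓
{E, S, V}: 1 true → odd ✓
{C, V}: 1 true → odd ✓
{E, W}: 1 true → odd ✓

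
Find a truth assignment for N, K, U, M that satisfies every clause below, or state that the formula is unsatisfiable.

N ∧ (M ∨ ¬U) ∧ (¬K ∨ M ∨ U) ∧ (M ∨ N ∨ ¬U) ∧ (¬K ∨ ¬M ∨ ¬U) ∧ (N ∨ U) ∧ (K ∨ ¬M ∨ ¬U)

Unit clause (N) forces N = True.
Set K = True.
Try U = True:
  (M ∨ ¬U) forces M = True.
  clause (¬K ∨ ¬M ∨ ¬U) is falsified — backtrack.
So U = False.
  then (¬K ∨ M ∨ U) forces M = True.
Check each clause:
  (N): N holds.
  (M ∨ ¬U): M holds.
  (¬K ∨ M ∨ U): M holds.
  (M ∨ N ∨ ¬U): M holds.
  (¬K ∨ ¬M ∨ ¬U): ¬U holds.
  (N ∨ U): N holds.
  (K ∨ ¬M ∨ ¬U): K holds.
All clauses satisfied.

N=T; K=T; U=F; M=T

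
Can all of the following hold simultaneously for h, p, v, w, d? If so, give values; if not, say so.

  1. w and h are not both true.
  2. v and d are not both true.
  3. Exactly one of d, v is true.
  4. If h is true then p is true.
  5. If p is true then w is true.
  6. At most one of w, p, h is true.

h=F, p=F, v=T, w=T, d=F

  (1) w=T, h=F — not both ✓
  (2) v=T, d=F — not both ✓
  (3) {d, v}: 1 true — exactly one ✓
  (4) h=F ⇒ p: vacuous ✓
  (5) p=F ⇒ w: vacuous ✓
  (6) {w, p, h}: 1 true — at most one ✓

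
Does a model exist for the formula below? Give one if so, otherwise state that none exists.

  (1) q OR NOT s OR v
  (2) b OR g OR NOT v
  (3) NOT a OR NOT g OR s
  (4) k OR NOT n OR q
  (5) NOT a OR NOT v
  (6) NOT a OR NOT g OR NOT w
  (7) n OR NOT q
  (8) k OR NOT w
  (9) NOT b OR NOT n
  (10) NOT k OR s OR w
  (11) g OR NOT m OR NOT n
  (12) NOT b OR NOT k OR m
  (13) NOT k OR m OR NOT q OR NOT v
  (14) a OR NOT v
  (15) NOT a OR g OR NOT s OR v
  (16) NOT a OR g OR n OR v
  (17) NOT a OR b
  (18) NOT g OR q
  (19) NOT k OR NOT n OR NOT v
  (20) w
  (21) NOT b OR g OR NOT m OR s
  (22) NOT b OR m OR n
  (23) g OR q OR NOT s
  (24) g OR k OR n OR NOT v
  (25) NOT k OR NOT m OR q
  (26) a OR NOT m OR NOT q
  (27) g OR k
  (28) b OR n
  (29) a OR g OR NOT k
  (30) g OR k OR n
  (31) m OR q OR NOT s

Unit clause (w) forces w = True.
In (k OR NOT w) only k is left, so k = True.
Set g = True.
  then (NOT a OR NOT g OR NOT w) forces a = False.
  then (a OR NOT v) forces v = False.
  then (NOT g OR q) forces q = True.
  then (a OR NOT m OR NOT q) forces m = False.
  then (n OR NOT q) forces n = True.
  then (NOT b OR NOT n) forces b = False.
Set s = False.
All clauses satisfied.

g = True, w = True, v = False, n = True, a = False, b = False, q = True, m = False, k = True, s = False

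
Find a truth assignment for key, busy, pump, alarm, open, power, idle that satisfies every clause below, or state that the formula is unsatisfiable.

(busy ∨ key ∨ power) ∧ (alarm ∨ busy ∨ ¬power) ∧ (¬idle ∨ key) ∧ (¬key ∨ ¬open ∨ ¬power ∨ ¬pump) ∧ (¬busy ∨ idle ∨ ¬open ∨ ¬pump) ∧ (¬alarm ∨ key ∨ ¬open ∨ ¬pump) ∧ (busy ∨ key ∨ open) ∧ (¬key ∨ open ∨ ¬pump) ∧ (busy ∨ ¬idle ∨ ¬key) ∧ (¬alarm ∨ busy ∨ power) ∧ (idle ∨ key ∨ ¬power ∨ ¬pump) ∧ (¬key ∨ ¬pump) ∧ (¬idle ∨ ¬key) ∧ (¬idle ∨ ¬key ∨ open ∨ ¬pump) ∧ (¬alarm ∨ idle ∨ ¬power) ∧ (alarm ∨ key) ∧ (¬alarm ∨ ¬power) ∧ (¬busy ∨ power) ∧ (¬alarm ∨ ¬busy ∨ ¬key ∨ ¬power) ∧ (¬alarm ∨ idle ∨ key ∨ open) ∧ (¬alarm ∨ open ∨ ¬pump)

Try key = False:
  (¬idle ∨ key) forces idle = False.
  (alarm ∨ key) forces alarm = True.
  (¬alarm ∨ idle ∨ ¬power) forces power = False.
  (busy ∨ key ∨ power) forces busy = True.
  clause (¬busy ∨ power) is falsified — backtrack.
So key = True.
  then (¬key ∨ ¬pump) forces pump = False.
  then (¬idle ∨ ¬key) forces idle = False.
Set busy = True.
  then (¬busy ∨ power) forces power = True.
  then (¬alarm ∨ ¬busy ∨ ¬key ∨ ¬power) forces alarm = False.
Set open = False.
All clauses satisfied.

key = True, busy = True, pump = False, alarm = False, open = False, power = True, idle = False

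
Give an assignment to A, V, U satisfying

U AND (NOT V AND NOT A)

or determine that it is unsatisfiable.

A: False, V: False, U: True

  NOT V AND NOT A = True
    NOT V = True
    NOT A = True
Both conjuncts True, so the formula holds.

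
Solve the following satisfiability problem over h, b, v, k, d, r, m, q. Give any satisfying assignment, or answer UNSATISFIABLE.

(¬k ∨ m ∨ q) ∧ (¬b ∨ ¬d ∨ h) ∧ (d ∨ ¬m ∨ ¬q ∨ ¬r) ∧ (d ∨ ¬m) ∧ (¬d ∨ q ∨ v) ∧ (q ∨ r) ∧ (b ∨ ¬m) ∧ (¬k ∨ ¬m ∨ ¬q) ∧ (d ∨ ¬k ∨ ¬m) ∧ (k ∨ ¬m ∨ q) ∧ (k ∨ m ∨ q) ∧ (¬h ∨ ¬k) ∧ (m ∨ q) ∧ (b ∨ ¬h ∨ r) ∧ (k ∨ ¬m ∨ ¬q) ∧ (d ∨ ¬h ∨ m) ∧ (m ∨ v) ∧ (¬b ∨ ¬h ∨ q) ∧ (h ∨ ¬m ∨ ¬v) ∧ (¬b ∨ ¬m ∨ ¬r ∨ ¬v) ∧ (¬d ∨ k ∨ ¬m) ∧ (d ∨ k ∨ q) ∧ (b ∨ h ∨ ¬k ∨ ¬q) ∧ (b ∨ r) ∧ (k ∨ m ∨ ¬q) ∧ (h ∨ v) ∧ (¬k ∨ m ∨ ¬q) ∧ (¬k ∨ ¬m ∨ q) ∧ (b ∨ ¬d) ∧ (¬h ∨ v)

Unsatisfiable

Case m = True:
  (d ∨ ¬m) forces d = True.
  (b ∨ ¬m) forces b = True.
  (¬b ∨ ¬d ∨ h) forces h = True.
  (¬h ∨ ¬k) forces k = False.
  Clause (¬d ∨ k ∨ ¬m) is falsified — contradiction.
Case m = False:
  (m ∨ q) forces q = True.
  (m ∨ v) forces v = True.
  (k ∨ m ∨ ¬q) forces k = True.
  Clause (¬k ∨ m ∨ ¬q) is falsified — contradiction.
Both cases fail, so the formula is unsatisfiable.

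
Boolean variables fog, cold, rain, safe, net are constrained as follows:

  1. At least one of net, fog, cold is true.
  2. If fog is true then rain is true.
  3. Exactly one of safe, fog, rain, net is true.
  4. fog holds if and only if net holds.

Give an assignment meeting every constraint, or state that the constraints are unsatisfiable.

fog = False; cold = True; rain = True; safe = False; net = False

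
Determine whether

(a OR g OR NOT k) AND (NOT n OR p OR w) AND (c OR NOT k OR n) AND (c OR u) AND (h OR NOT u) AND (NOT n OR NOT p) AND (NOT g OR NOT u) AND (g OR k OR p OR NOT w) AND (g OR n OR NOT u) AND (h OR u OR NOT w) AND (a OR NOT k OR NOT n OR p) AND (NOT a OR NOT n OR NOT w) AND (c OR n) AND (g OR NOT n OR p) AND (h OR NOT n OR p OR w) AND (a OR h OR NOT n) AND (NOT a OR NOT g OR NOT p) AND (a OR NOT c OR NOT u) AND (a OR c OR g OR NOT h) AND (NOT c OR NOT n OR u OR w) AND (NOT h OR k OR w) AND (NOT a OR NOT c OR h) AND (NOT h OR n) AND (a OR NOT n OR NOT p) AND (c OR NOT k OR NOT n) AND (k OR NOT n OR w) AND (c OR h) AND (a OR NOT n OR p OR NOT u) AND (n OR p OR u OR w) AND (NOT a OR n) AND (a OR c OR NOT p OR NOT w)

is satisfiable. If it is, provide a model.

c = True, g = True, k = False, p = False, w = True, n = True, h = True, u = False, a = False

Set c = True.
Set g = True.
  then (NOT g OR NOT u) forces u = False.
Set k = False.
Set p = False.
Try w = False:
  (NOT n OR p OR w) forces n = False.
  clause (n OR p OR u OR w) is falsified — backtrack.
So w = True.
  then (h OR u OR NOT w) forces h = True.
  then (NOT h OR n) forces n = True.
  then (NOT a OR NOT n OR NOT w) forces a = False.
All clauses satisfied.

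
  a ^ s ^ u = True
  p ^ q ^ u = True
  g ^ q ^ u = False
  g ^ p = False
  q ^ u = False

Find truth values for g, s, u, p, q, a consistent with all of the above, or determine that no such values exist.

Adding constraints 2, 3, 4 mod 2: every variable appears an even number of times on the left, so the left side is 0.
But the right sides sum to 1 (mod 2). 0 ≠ 1 — the system is inconsistent.

The formula is unsatisfiable.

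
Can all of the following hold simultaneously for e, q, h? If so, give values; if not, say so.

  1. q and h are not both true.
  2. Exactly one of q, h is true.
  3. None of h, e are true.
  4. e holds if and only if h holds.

e: False; q: True; h: False

  (1) q=T, h=F — not both ✓
  (2) {q, h}: 1 true — exactly one ✓
  (3) {h, e}: 0 true — none ✓
  (4) e=F, h=F — same ✓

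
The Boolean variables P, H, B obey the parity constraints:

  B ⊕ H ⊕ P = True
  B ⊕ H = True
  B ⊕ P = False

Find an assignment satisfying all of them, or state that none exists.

P=F, H=T, B=F

B ⊕ H ⊕ P = F ⊕ T ⊕ F = True ✓
B ⊕ H = F ⊕ T = True ✓
B ⊕ P = F ⊕ F = False ✓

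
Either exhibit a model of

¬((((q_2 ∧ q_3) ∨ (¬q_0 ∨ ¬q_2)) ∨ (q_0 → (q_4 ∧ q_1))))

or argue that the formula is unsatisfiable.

q_0 = True, q_1 = False, q_2 = True, q_3 = False, q_4 = False

  ¬((((q_2 ∧ q_3) ∨ (¬q_0 ∨ ¬q_2)) ∨ (q_0 → (q_4 ∧ q_1)))) = True
    ((q_2 ∧ q_3) ∨ (¬q_0 ∨ ¬q_2)) ∨ (q_0 → (q_4 ∧ q_1)) = False
      (q_2 ∧ q_3) ∨ (¬q_0 ∨ ¬q_2) = False
        q_2 ∧ q_3 = False
        ¬q_0 ∨ ¬q_2 = False
          ¬q_0 = False
          ¬q_2 = False
      q_0 → (q_4 ∧ q_1) = False
        q_4 ∧ q_1 = False
The formula evaluates to True.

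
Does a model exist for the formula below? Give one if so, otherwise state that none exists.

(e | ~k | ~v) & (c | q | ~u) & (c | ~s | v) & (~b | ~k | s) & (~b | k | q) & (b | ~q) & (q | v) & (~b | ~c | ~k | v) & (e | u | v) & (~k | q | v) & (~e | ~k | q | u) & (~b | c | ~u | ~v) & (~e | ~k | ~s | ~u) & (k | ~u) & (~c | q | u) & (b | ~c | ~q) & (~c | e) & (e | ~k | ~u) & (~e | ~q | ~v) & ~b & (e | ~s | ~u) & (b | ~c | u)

c = False; e = True; s = True; q = False; k = False; v = True; u = False; b = False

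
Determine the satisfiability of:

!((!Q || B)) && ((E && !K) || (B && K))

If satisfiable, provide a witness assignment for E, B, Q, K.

E=T; B=F; Q=T; K=F

  !((!Q || B)) = True
    !Q || B = False
      !Q = False
  (E && !K) || (B && K) = True
    E && !K = True
      !K = True
    B && K = False
Both conjuncts True, so the formula holds.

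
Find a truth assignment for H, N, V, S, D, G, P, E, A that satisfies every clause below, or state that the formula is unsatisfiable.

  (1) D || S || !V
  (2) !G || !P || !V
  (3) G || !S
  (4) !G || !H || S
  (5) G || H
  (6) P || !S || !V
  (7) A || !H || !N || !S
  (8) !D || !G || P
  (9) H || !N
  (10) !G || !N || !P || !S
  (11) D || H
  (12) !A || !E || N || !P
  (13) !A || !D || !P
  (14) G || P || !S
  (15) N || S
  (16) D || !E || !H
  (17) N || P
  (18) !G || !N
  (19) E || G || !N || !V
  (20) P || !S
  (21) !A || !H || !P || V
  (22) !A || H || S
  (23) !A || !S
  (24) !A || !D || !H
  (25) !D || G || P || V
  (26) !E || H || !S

Set H = True.
Set N = True.
  then (!G || !N) forces G = False.
  then (G || !S) forces S = False.
Set V = False.
Set D = False.
  then (D || !E || !H) forces E = False.
Set P = False.
Set A = False.
All clauses satisfied.

H = True, N = True, V = False, S = False, D = False, G = False, P = False, E = False, A = False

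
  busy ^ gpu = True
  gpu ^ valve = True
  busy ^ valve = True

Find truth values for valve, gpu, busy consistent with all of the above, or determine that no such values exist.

No satisfying assignment exists.

Adding constraints 1, 2, 3 mod 2: every variable appears an even number of times on the left, so the left side is 0.
But the right sides sum to 1 (mod 2). 0 ≠ 1 — the system is inconsistent.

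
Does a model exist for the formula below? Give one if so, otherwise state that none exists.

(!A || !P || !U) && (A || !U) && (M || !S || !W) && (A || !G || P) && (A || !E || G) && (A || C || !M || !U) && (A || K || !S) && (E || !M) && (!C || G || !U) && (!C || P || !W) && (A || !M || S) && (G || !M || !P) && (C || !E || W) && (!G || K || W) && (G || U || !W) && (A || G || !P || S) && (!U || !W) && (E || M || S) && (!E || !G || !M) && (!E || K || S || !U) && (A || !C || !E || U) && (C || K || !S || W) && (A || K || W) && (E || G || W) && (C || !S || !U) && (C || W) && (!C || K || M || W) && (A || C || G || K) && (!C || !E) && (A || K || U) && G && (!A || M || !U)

W = True, A = True, G = True, E = True, S = False, U = False, K = True, M = False, C = False, P = True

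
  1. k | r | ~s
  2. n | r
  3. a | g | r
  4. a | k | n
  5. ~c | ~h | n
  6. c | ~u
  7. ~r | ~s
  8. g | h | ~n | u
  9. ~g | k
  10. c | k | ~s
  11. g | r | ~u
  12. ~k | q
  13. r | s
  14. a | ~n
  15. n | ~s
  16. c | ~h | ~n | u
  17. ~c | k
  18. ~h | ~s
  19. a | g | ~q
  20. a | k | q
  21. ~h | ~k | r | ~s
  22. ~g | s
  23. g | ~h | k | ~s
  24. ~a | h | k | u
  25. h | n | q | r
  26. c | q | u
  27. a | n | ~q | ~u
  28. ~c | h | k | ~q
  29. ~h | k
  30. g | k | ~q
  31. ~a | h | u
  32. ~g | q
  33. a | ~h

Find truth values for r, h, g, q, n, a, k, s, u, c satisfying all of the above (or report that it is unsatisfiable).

Set r = True.
  then (~r | ~s) forces s = False.
  then (~g | s) forces g = False.
Set h = False.
Try q = False:
  (~k | q) forces k = False.
  (~c | k) forces c = False.
  (c | ~u) forces u = False.
  clause (c | q | u) is falsified — backtrack.
So q = True.
  then (a | g | ~q) forces a = True.
  then (g | k | ~q) forces k = True.
  then (~a | h | u) forces u = True.
  then (c | ~u) forces c = True.
Set n = True.
All clauses satisfied.

r = True; h = False; g = False; q = True; n = True; a = True; k = True; s = False; u = True; c = True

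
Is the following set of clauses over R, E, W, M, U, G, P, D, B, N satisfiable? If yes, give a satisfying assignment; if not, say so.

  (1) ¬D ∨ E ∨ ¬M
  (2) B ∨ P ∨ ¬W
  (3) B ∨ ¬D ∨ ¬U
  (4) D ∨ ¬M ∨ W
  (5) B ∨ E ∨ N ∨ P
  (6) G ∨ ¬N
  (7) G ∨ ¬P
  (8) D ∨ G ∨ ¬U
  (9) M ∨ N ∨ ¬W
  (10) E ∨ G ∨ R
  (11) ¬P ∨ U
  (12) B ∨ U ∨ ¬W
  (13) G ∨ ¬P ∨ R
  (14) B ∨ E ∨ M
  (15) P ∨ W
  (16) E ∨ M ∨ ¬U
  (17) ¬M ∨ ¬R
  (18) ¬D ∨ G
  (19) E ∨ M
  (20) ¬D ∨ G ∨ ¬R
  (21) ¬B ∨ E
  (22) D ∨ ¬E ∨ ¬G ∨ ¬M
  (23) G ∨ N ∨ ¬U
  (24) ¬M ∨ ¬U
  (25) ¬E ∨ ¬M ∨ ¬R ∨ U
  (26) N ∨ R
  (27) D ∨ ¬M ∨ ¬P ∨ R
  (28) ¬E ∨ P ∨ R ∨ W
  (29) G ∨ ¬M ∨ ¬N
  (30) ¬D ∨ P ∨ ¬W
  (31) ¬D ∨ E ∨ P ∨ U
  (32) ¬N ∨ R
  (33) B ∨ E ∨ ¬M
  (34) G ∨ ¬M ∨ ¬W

R=T, E=T, W=F, M=F, U=T, G=T, P=T, D=F, B=T, N=F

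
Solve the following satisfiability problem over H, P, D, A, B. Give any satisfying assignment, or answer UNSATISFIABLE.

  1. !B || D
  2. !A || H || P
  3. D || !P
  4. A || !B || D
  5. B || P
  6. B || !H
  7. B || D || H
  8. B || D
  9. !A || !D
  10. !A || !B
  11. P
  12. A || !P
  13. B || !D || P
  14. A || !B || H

Unsatisfiable — no assignment works.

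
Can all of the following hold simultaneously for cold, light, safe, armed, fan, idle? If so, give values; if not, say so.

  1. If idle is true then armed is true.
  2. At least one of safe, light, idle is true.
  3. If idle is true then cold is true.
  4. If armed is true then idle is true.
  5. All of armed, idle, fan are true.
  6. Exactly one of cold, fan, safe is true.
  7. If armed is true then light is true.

Case armed = True:
  (4) with armed=T forces idle = True.
  (3) with idle=T forces cold = True.
  (5) forces fan = True.
  Constraint (6) is violated (cold=T, fan=T) — contradiction.
Case armed = False:
  Constraint (5) is violated (armed=F) — contradiction.
Both cases fail — unsatisfiable.

Unsatisfiable — no assignment works.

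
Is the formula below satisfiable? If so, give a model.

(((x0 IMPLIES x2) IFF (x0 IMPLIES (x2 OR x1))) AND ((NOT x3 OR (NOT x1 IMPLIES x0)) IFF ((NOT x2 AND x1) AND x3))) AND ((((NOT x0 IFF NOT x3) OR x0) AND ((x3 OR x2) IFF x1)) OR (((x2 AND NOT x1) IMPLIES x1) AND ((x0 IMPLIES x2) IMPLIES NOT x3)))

Case x3 = True: the formula simplifies to (((x0 IMPLIES x2) IFF (x0 IMPLIES (x2 OR x1))) AND ((NOT x1 IMPLIES x0) IFF (NOT x2 AND x1))) AND (((x0 OR x0) AND x1) OR (((x2 AND NOT x1) IMPLIES x1) AND NOT ((x0 IMPLIES x2)))).
  x0 = True: simplifies to ((x2 IFF (x2 OR x1)) AND (NOT x2 AND x1)) AND (x1 OR (((x2 AND NOT x1) IMPLIES x1) AND NOT x2)).
    x1 = True: simplifies to x2 AND NOT x2.
      x2 = True: the conjunct NOT x2 is False.
      x2 = False: the conjunct x2 is False.
    x1 = False: the conjunct x1 is False.
  x0 = False: the conjunct ((x0 OR x0) AND x1) OR (((x2 AND NOT x1) IMPLIES x1) AND NOT ((x0 IMPLIES x2))) becomes (False AND x1) OR (((x2 AND NOT x1) IMPLIES x1) AND False) = False.
Case x3 = False: the conjunct (NOT x3 OR (NOT x1 IMPLIES x0)) IFF ((NOT x2 AND x1) AND x3) becomes (True OR (NOT x1 IMPLIES x0)) IFF ((NOT x2 AND x1) AND False) = False.
Both cases fail — unsatisfiable.

UNSATISFIABLE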